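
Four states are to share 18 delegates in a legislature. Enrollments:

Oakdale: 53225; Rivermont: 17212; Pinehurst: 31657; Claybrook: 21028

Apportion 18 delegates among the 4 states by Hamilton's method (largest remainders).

Standard divisor: 123122 ÷ 18 ≈ 6840.111.
Standard quotas: Oakdale 7.7813, Rivermont 2.5163, Pinehurst 4.6281, Claybrook 3.0742.
Lower quotas: Oakdale 7, Rivermont 2, Pinehurst 4, Claybrook 3 (sum 16, leaving 2 seats).
Remainders in descending order: Oakdale 0.7813, Pinehurst 0.6281, Rivermont 0.5163, Claybrook 0.0742.
The surplus seats go to Oakdale, Pinehurst.

Oakdale: 8, Rivermont: 2, Pinehurst: 5, Claybrook: 3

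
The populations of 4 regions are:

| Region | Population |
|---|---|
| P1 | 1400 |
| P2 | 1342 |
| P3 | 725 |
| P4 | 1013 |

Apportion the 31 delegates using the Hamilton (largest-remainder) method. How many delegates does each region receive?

The standard divisor is 4480/31 ≈ 144.516.
Standard quotas: P1 9.688, P2 9.286, P3 5.017, P4 7.010.
Lower quotas: P1 9, P2 9, P3 5, P4 7 (sum 30, leaving 1 seat).
Remainders in descending order: P1 0.688, P2 0.286, P3 0.017, P4 0.010.
The surplus seat goes to P1.

P1: 10, P2: 9, P3: 5, P4: 7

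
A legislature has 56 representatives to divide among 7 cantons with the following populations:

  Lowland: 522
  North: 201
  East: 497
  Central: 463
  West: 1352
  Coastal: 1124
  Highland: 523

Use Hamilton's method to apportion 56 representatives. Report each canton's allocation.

Lowland=6; North=2; East=6; Central=6; West=16; Coastal=14; Highland=6

The standard divisor is 4682/56 ≈ 83.607.
Standard quotas: Lowland 6.243, North 2.404, East 5.944, Central 5.538, West 16.171, Coastal 13.444, Highland 6.255.
Lower quotas: Lowland 6, North 2, East 5, Central 5, West 16, Coastal 13, Highland 6 (sum 53, leaving 3 seats).
Remainders in descending order: East 0.944, Central 0.538, Coastal 0.444, North 0.404, Highland 0.255, Lowland 0.243, West 0.171.
Largest remainders: East, Central, Coastal receive the extra seats.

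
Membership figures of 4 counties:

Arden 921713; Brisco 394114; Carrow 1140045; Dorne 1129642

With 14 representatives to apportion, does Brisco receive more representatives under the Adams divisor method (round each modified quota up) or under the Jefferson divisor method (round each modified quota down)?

Adams

Adams: Arden 4, Brisco 2, Carrow 4, Dorne 4.
Jefferson: Arden 4, Brisco 1, Carrow 5, Dorne 4.
Brisco gets 2 under Adams and 1 under Jefferson.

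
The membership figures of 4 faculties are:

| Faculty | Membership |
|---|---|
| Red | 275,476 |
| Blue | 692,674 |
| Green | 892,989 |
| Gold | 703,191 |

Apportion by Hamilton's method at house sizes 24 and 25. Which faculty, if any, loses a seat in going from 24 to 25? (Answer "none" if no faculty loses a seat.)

Red

At 24 seats: Red 3, Blue 6, Green 8, Gold 7.
At 25 seats: Red 2, Blue 7, Green 9, Gold 7.
Red drops from 3 to 2.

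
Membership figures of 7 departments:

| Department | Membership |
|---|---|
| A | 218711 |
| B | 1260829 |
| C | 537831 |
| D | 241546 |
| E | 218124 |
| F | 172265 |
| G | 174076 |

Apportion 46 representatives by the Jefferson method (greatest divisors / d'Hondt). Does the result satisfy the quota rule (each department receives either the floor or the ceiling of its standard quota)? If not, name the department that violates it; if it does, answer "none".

Standard quotas: A 3.563, B 20.542, C 8.763, D 3.935, E 3.554, F 2.807, G 2.836.
Jefferson allocation: A 3, B 21, C 9, D 4, E 3, F 3, G 3.
Every allocation lies between the lower and upper quota.

none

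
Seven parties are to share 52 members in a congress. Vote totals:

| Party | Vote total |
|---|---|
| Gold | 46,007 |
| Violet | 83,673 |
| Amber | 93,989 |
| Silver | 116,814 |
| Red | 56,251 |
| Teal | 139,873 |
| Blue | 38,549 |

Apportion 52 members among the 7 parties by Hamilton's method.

Gold 4; Violet 8; Amber 8; Silver 11; Red 5; Teal 13; Blue 3

Standard divisor: 575156 ÷ 52 ≈ 11060.692.
Standard quotas: Gold 4.1595, Violet 7.5649, Amber 8.4976, Silver 10.5612, Red 5.0857, Teal 12.6460, Blue 3.4852.
Lower quotas: Gold 4, Violet 7, Amber 8, Silver 10, Red 5, Teal 12, Blue 3 (sum 49, leaving 3 seats).
Remainders in descending order: Teal 0.6460, Violet 0.5649, Silver 0.5612, Amber 0.4976, Blue 0.4852, Gold 0.1595, Red 0.0857.
Largest remainders: Teal, Violet, Silver receive the extra seats.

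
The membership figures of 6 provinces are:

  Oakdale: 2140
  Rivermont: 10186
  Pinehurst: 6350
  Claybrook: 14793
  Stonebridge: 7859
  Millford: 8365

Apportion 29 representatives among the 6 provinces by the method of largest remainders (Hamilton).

Oakdale 1, Rivermont 6, Pinehurst 4, Claybrook 9, Stonebridge 4, Millford 5

Total 49693; standard divisor 49693/29 ≈ 1713.552.
Standard quotas: Oakdale 1.2489, Rivermont 5.9444, Pinehurst 3.7058, Claybrook 8.6329, Stonebridge 4.5864, Millford 4.8817.
Lower quotas: Oakdale 1, Rivermont 5, Pinehurst 3, Claybrook 8, Stonebridge 4, Millford 4 (sum 25, leaving 4 seats).
Remainders in descending order: Rivermont 0.9444, Millford 0.8817, Pinehurst 0.7058, Claybrook 0.6329, Stonebridge 0.5864, Oakdale 0.2489.
Largest remainders: Rivermont, Millford, Pinehurst, Claybrook receive the extra seats.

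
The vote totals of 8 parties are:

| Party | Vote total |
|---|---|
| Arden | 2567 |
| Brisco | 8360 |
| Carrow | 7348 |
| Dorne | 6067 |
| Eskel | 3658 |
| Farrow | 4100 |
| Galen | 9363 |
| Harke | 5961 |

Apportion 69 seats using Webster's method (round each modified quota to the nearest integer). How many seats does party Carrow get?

11

Standard divisor 47424/69 ≈ 687.304; standard quotas: Arden 3.735, Brisco 12.163, Carrow 10.691, Dorne 8.827, Eskel 5.322, Farrow 5.965, Galen 13.623, Harke 8.673.
Rounding to the nearest integer gives 4, 12, 11, 9, 5, 6, 14, 9 = 70 seats, so the divisor must be adjusted.
With modified divisor 697: modified quotas Arden 3.683, Brisco 11.994, Carrow 10.542, Dorne 8.704, Eskel 5.248, Farrow 5.882, Galen 13.433, Harke 8.552.
Rounding to the nearest integer: Arden 4, Brisco 12, Carrow 11, Dorne 9, Eskel 5, Farrow 6, Galen 13, Harke 9 (total 69).
Carrow receives 11.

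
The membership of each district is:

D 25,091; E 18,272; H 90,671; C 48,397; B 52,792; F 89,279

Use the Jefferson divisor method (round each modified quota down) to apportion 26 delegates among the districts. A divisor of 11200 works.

D 2; E 1; H 8; C 4; B 4; F 7

With modified divisor 11200: modified quotas D 2.240, E 1.631, H 8.096, C 4.321, B 4.714, F 7.971.
Rounding down: D 2, E 1, H 8, C 4, B 4, F 7 (total 26).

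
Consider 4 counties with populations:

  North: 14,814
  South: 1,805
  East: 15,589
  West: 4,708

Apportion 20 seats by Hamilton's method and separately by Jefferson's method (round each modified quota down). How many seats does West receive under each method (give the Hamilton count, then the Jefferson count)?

Hamilton: North 8, South 1, East 8, West 3.
Jefferson: North 8, South 1, East 9, West 2.
West gets 3 under Hamilton and 2 under Jefferson.

3 and 2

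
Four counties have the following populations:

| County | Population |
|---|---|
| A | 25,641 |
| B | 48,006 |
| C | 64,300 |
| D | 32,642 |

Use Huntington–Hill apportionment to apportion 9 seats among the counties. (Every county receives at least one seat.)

A=1, B=3, C=3, D=2

With divisor 19080: modified quotas A 1.344, B 2.516, C 3.370, D 1.711.
Geometric-mean thresholds: A √(1·2)=1.414, B √(2·3)=2.449, C √(3·4)=3.464, D √(1·2)=1.414.
Each quota rounded against its threshold gives A 1, B 3, C 3, D 2 (total 9).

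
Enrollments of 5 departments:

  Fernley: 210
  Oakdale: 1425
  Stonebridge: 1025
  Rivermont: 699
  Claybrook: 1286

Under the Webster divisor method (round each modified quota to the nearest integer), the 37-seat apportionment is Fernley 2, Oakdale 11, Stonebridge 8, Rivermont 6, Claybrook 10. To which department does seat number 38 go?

Priority for the next seat is population ÷ (current seats + 0.5).
Priorities: Fernley 84.000, Oakdale 123.913, Stonebridge 120.588, Rivermont 107.538, Claybrook 122.476.
Highest priority: Oakdale.

Oakdale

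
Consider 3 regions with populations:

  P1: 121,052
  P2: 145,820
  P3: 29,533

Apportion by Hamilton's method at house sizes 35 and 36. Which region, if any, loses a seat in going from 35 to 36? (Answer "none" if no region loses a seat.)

At 35 seats: P1 14, P2 17, P3 4.
At 36 seats: P1 15, P2 18, P3 3.
P3 drops from 4 to 3.

P3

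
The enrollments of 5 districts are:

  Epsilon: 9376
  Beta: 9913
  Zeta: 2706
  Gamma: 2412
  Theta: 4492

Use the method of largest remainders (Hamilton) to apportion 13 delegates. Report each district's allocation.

Epsilon 4, Beta 5, Zeta 1, Gamma 1, Theta 2

Standard divisor: 28899 ÷ 13 = 2223.
Standard quotas: Epsilon 4.2177, Beta 4.4593, Zeta 1.2173, Gamma 1.0850, Theta 2.0207.
Lower quotas: Epsilon 4, Beta 4, Zeta 1, Gamma 1, Theta 2 (sum 12, leaving 1 seat).
Remainders in descending order: Beta 0.4593, Epsilon 0.2177, Zeta 0.2173, Gamma 0.0850, Theta 0.0207.
The surplus seat goes to Beta.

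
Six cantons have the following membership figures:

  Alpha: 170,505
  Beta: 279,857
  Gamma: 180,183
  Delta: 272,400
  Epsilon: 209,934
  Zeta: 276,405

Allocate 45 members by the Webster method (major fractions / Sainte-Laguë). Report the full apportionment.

Standard divisor 1389284/45 ≈ 30872.978; standard quotas: Alpha 5.523, Beta 9.065, Gamma 5.836, Delta 8.823, Epsilon 6.800, Zeta 8.953.
Rounding to the nearest integer gives 6, 9, 6, 9, 7, 9 = 46 seats, so the divisor must be adjusted.
With modified divisor 31500: modified quotas Alpha 5.413, Beta 8.884, Gamma 5.720, Delta 8.648, Epsilon 6.665, Zeta 8.775.
Rounding to the nearest integer: Alpha 5, Beta 9, Gamma 6, Delta 9, Epsilon 7, Zeta 9 (total 45).

Alpha=5, Beta=9, Gamma=6, Delta=9, Epsilon=7, Zeta=9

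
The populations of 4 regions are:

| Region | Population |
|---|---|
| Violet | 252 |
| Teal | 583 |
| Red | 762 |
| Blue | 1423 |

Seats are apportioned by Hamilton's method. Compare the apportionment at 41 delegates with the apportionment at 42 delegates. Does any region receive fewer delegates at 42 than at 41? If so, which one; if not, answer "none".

At 41 seats: Violet 4, Teal 8, Red 10, Blue 19.
At 42 seats: Violet 3, Teal 8, Red 11, Blue 20.
Violet drops from 4 to 3.

Violet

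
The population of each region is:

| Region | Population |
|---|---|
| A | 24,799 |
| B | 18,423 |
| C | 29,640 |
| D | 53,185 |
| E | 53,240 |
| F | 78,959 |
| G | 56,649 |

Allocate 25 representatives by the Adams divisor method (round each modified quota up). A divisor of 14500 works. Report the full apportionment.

With modified divisor 14500: modified quotas A 1.710, B 1.271, C 2.044, D 3.668, E 3.672, F 5.445, G 3.907.
Rounding up: A 2, B 2, C 3, D 4, E 4, F 6, G 4 (total 25).

A 2, B 2, C 3, D 4, E 4, F 6, G 4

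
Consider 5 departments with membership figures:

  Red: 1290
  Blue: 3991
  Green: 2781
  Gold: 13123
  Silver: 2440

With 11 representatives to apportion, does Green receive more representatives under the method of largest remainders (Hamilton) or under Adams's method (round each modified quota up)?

Adams

Hamilton: Red 1, Blue 2, Green 1, Gold 6, Silver 1.
Adams: Red 1, Blue 2, Green 2, Gold 5, Silver 1.
Green gets 1 under Hamilton and 2 under Adams.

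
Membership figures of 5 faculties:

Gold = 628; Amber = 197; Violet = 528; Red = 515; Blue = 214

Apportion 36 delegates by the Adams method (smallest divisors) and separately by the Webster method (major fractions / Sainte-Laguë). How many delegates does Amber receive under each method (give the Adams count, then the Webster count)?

Adams: Gold 10, Amber 4, Violet 9, Red 9, Blue 4.
Webster: Gold 11, Amber 3, Violet 9, Red 9, Blue 4.
Amber gets 4 under Adams and 3 under Webster.

4 and 3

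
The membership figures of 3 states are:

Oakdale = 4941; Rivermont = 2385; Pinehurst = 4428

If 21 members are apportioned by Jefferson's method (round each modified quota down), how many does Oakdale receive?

Standard divisor 11754/21 ≈ 559.714; standard quotas: Oakdale 8.828, Rivermont 4.261, Pinehurst 7.911.
Rounding down gives 8, 4, 7 = 19 seats, so the divisor must be adjusted.
With modified divisor 500: modified quotas Oakdale 9.882, Rivermont 4.770, Pinehurst 8.856.
Rounding down: Oakdale 9, Rivermont 4, Pinehurst 8 (total 21).
Oakdale receives 9.

9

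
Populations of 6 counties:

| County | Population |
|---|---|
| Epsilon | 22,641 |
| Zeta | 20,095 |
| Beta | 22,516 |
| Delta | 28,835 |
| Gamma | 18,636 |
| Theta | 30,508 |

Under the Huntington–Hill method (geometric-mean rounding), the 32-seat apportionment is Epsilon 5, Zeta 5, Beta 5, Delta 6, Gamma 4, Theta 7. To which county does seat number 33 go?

Priority for the next seat is population ÷ (√(s·(s+1))).
Priorities: Epsilon 4133.662, Zeta 3668.828, Beta 4110.840, Delta 4449.337, Gamma 4167.136, Theta 4076.803.
Highest priority: Delta.

Delta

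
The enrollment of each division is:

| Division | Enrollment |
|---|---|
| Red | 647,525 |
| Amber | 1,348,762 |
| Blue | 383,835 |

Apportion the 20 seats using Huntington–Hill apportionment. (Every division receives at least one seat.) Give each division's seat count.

With divisor 117808: modified quotas Red 5.496, Amber 11.449, Blue 3.258.
Geometric-mean thresholds: Red √(5·6)=5.477, Amber √(11·12)=11.489, Blue √(3·4)=3.464.
Each quota rounded against its threshold gives Red 6, Amber 11, Blue 3 (total 20).

Red=6, Amber=11, Blue=3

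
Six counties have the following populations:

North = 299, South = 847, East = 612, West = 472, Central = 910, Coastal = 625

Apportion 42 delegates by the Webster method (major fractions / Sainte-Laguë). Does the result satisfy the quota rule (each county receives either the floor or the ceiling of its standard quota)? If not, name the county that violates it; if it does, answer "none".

Standard quotas: North 3.335, South 9.449, East 6.827, West 5.265, Central 10.151, Coastal 6.972.
Webster allocation: North 3, South 10, East 7, West 5, Central 10, Coastal 7.
Every allocation lies between the lower and upper quota.

none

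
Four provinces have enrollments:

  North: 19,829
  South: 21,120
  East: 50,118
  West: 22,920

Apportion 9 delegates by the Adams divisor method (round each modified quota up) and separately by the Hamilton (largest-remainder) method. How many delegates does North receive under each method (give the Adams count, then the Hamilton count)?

Adams: North 2, South 2, East 3, West 2.
Hamilton: North 1, South 2, East 4, West 2.
North gets 2 under Adams and 1 under Hamilton.

2 and 1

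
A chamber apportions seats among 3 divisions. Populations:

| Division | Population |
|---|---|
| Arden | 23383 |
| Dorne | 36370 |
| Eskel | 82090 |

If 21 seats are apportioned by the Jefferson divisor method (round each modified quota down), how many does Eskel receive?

13

Standard divisor 141843/21 ≈ 6754.429; standard quotas: Arden 3.462, Dorne 5.385, Eskel 12.154.
Rounding down gives 3, 5, 12 = 20 seats, so the divisor must be adjusted.
With modified divisor 6200: modified quotas Arden 3.771, Dorne 5.866, Eskel 13.240.
Rounding down: Arden 3, Dorne 5, Eskel 13 (total 21).
Eskel receives 13.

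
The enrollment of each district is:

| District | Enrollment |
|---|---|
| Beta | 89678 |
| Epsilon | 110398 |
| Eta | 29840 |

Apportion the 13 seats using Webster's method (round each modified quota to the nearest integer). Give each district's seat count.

Standard divisor 229916/13 ≈ 17685.846; standard quotas: Beta 5.071, Epsilon 6.242, Eta 1.687.
Rounding to the nearest integer gives Beta 5, Epsilon 6, Eta 2 — total 13, matching the house size, so no adjustment is needed.

Beta=5, Epsilon=6, Eta=2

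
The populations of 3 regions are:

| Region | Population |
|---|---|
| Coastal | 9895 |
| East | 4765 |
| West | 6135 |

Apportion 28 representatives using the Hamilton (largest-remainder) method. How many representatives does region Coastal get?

13

Standard divisor: 20795 ÷ 28 ≈ 742.679.
Standard quotas: Coastal 13.3234, East 6.4160, West 8.2606.
Lower quotas: Coastal 13, East 6, West 8 (sum 27, leaving 1 seat).
Remainders in descending order: East 0.4160, Coastal 0.3234, West 0.2606.
Largest remainder: East receives the extra seat.
Coastal receives 13.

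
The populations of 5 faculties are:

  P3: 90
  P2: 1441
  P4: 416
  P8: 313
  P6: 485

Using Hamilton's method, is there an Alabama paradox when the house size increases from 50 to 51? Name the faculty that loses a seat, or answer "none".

At 50 seats: P3 2, P2 26, P4 7, P8 6, P6 9.
At 51 seats: P3 1, P2 27, P4 8, P8 6, P6 9.
P3 drops from 2 to 1.

P3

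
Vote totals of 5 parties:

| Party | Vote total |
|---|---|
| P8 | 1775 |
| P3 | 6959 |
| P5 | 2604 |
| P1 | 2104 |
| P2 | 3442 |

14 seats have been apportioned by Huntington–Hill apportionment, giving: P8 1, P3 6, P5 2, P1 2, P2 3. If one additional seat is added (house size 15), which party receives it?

P8

Priority for the next seat is population ÷ (√(s·(s+1))).
Priorities: P8 1255.115, P3 1073.797, P5 1063.079, P1 858.954, P2 993.620.
Highest priority: P8.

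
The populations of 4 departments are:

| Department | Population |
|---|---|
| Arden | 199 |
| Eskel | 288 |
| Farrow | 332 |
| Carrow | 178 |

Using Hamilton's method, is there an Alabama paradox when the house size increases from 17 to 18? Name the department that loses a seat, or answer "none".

At 17 seats: Arden 3, Eskel 5, Farrow 6, Carrow 3.
At 18 seats: Arden 4, Eskel 5, Farrow 6, Carrow 3.
No department's allocation decreased.

none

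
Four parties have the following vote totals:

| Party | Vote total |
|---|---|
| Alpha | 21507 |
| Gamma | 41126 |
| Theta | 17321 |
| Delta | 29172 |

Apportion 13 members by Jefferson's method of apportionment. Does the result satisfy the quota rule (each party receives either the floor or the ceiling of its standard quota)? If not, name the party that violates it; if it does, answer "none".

Standard quotas: Alpha 2.562, Gamma 4.899, Theta 2.063, Delta 3.475.
Jefferson allocation: Alpha 2, Gamma 5, Theta 2, Delta 4.
Every allocation lies between the lower and upper quota.

none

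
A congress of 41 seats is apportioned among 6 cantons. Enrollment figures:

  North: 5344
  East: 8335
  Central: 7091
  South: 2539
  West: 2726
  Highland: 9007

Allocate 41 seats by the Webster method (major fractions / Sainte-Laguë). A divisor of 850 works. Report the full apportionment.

North=6, East=10, Central=8, South=3, West=3, Highland=11

With modified divisor 850: modified quotas North 6.287, East 9.806, Central 8.342, South 2.987, West 3.207, Highland 10.596.
Rounding to the nearest integer: North 6, East 10, Central 8, South 3, West 3, Highland 11 (total 41).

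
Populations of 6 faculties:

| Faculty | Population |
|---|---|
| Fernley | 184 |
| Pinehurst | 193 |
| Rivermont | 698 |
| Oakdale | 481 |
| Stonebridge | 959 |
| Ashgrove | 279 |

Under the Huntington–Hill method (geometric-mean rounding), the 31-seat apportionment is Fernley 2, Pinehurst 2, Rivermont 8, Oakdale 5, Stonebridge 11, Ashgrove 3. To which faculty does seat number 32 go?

Priority for the next seat is population ÷ (√(s·(s+1))).
Priorities: Fernley 75.118, Pinehurst 78.792, Rivermont 82.260, Oakdale 87.818, Stonebridge 83.470, Ashgrove 80.540.
Highest priority: Oakdale.

Oakdale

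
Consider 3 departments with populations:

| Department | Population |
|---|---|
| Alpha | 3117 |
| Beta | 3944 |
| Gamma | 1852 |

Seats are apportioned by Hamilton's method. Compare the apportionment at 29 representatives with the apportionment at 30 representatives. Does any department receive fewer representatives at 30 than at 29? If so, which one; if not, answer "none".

At 29 seats: Alpha 10, Beta 13, Gamma 6.
At 30 seats: Alpha 11, Beta 13, Gamma 6.
No department's allocation decreased.

none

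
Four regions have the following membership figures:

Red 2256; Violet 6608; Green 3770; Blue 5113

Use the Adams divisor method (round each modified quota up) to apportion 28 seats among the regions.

Standard divisor 17747/28 ≈ 633.821; standard quotas: Red 3.559, Violet 10.426, Green 5.948, Blue 8.067.
Rounding up gives 4, 11, 6, 9 = 30 seats, so the divisor must be adjusted.
With modified divisor 700: modified quotas Red 3.223, Violet 9.440, Green 5.386, Blue 7.304.
Rounding up: Red 4, Violet 10, Green 6, Blue 8 (total 28).

Red 4, Violet 10, Green 6, Blue 8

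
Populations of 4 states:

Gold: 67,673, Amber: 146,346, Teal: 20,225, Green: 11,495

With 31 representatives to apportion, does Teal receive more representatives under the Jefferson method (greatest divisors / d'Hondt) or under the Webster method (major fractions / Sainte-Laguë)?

Jefferson: Gold 9, Amber 19, Teal 2, Green 1.
Webster: Gold 9, Amber 18, Teal 3, Green 1.
Teal gets 2 under Jefferson and 3 under Webster.

Webster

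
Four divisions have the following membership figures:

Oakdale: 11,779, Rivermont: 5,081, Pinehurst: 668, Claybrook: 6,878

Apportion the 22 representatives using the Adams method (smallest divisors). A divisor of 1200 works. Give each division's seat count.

With modified divisor 1200: modified quotas Oakdale 9.816, Rivermont 4.234, Pinehurst 0.557, Claybrook 5.732.
Rounding up: Oakdale 10, Rivermont 5, Pinehurst 1, Claybrook 6 (total 22).

Oakdale 10; Rivermont 5; Pinehurst 1; Claybrook 6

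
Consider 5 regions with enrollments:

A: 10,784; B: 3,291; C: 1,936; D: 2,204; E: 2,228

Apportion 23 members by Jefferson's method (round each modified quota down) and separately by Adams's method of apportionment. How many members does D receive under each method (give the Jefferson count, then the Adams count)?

2 and 3

Jefferson: A 13, B 4, C 2, D 2, E 2.
Adams: A 11, B 4, C 2, D 3, E 3.
D gets 2 under Jefferson and 3 under Adams.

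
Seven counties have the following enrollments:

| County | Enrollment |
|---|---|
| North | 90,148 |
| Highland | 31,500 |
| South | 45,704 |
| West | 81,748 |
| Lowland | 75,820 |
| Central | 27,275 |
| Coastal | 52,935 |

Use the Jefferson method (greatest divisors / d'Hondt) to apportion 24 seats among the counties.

North: 5, Highland: 2, South: 3, West: 5, Lowland: 5, Central: 1, Coastal: 3

Standard divisor 405130/24 ≈ 16880.417; standard quotas: North 5.340, Highland 1.866, South 2.708, West 4.843, Lowland 4.492, Central 1.616, Coastal 3.136.
Rounding down gives 5, 1, 2, 4, 4, 1, 3 = 20 seats, so the divisor must be adjusted.
With modified divisor 15100: modified quotas North 5.970, Highland 2.086, South 3.027, West 5.414, Lowland 5.021, Central 1.806, Coastal 3.506.
Rounding down: North 5, Highland 2, South 3, West 5, Lowland 5, Central 1, Coastal 3 (total 24).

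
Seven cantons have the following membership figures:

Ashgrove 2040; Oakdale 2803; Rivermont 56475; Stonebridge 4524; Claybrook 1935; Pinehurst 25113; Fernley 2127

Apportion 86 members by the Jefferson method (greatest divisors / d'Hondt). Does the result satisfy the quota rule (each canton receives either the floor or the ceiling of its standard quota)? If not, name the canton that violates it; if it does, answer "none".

Rivermont

Standard quotas: Ashgrove 1.846, Oakdale 2.537, Rivermont 51.116, Stonebridge 4.095, Claybrook 1.751, Pinehurst 22.730, Fernley 1.925.
Jefferson allocation: Ashgrove 1, Oakdale 2, Rivermont 53, Stonebridge 4, Claybrook 1, Pinehurst 23, Fernley 2.
Rivermont has quota 51.116 (lower 51, upper 52) but receives 53 — outside the quota interval.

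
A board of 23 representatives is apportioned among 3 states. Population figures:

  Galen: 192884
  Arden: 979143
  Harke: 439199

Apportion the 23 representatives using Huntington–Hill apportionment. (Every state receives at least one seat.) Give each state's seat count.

With divisor 70174: modified quotas Galen 2.749, Arden 13.953, Harke 6.259.
Geometric-mean thresholds: Galen √(2·3)=2.449, Arden √(13·14)=13.491, Harke √(6·7)=6.481.
Each quota rounded against its threshold gives Galen 3, Arden 14, Harke 6 (total 23).

Galen: 3; Arden: 14; Harke: 6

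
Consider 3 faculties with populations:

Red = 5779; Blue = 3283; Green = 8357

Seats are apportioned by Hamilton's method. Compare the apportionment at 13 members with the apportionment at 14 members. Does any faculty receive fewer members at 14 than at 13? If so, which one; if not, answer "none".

Blue

At 13 seats: Red 4, Blue 3, Green 6.
At 14 seats: Red 5, Blue 2, Green 7.
Blue drops from 3 to 2.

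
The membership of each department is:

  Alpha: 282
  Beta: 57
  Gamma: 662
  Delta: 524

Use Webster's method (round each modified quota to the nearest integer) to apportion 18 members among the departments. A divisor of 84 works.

Alpha: 3; Beta: 1; Gamma: 8; Delta: 6

With modified divisor 84: modified quotas Alpha 3.357, Beta 0.679, Gamma 7.881, Delta 6.238.
Rounding to the nearest integer: Alpha 3, Beta 1, Gamma 8, Delta 6 (total 18).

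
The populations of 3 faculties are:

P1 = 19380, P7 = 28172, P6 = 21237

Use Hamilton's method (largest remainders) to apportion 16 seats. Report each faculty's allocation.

The standard divisor is 68789/16 ≈ 4299.312.
Standard quotas: P1 4.5077, P7 6.5527, P6 4.9396.
Lower quotas: P1 4, P7 6, P6 4 (sum 14, leaving 2 seats).
Remainders in descending order: P6 0.9396, P7 0.5527, P1 0.5077.
Largest remainders: P6, P7 receive the extra seats.

P1=4, P7=7, P6=5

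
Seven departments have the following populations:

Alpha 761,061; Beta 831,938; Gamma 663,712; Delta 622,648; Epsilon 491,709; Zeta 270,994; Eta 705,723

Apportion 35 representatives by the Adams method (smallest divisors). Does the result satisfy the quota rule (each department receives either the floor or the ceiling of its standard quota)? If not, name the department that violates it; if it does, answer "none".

Standard quotas: Alpha 6.127, Beta 6.697, Gamma 5.343, Delta 5.012, Epsilon 3.958, Zeta 2.182, Eta 5.681.
Adams allocation: Alpha 6, Beta 7, Gamma 5, Delta 5, Epsilon 4, Zeta 2, Eta 6.
Every allocation lies between the lower and upper quota.

none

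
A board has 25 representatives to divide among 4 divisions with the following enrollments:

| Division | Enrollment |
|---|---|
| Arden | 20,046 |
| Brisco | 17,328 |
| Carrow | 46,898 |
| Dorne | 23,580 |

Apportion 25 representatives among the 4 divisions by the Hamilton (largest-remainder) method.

Arden 5, Brisco 4, Carrow 11, Dorne 5

Total 107852; standard divisor 107852/25 ≈ 4314.08.
Standard quotas: Arden 4.6466, Brisco 4.0166, Carrow 10.8709, Dorne 5.4658.
Lower quotas: Arden 4, Brisco 4, Carrow 10, Dorne 5 (sum 23, leaving 2 seats).
Remainders in descending order: Carrow 0.8709, Arden 0.6466, Dorne 0.4658, Brisco 0.0166.
The surplus seats go to Carrow, Arden.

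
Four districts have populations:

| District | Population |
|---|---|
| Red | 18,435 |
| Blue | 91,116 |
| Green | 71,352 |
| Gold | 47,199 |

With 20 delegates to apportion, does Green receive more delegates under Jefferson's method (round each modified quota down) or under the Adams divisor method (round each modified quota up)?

Jefferson: Red 1, Blue 8, Green 7, Gold 4.
Adams: Red 2, Blue 8, Green 6, Gold 4.
Green gets 7 under Jefferson and 6 under Adams.

Jefferson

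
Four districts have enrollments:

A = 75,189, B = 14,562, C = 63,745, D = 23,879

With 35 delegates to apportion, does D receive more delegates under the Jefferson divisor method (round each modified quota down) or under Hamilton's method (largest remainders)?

Hamilton

Jefferson: A 15, B 3, C 13, D 4.
Hamilton: A 15, B 3, C 12, D 5.
D gets 4 under Jefferson and 5 under Hamilton.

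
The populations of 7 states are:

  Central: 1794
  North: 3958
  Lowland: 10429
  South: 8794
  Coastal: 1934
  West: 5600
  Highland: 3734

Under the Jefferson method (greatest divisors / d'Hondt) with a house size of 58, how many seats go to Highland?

6

Standard divisor 36243/58 ≈ 624.879; standard quotas: Central 2.871, North 6.334, Lowland 16.690, South 14.073, Coastal 3.095, West 8.962, Highland 5.976.
Rounding down gives 2, 6, 16, 14, 3, 8, 5 = 54 seats, so the divisor must be adjusted.
With modified divisor 590: modified quotas Central 3.041, North 6.708, Lowland 17.676, South 14.905, Coastal 3.278, West 9.492, Highland 6.329.
Rounding down: Central 3, North 6, Lowland 17, South 14, Coastal 3, West 9, Highland 6 (total 58).
Highland receives 6.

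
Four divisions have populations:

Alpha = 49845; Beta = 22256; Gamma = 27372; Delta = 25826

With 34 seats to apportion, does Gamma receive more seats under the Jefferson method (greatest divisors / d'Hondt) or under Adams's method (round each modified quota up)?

Jefferson: Alpha 14, Beta 6, Gamma 7, Delta 7.
Adams: Alpha 13, Beta 6, Gamma 8, Delta 7.
Gamma gets 7 under Jefferson and 8 under Adams.

Adams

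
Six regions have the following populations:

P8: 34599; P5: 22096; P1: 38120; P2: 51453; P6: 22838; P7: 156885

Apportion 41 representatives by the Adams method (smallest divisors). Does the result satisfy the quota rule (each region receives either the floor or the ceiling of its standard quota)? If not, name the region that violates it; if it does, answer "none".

none

Standard quotas: P8 4.352, P5 2.779, P1 4.794, P2 6.471, P6 2.872, P7 19.731.
Adams allocation: P8 5, P5 3, P1 5, P2 6, P6 3, P7 19.
Every allocation lies between the lower and upper quota.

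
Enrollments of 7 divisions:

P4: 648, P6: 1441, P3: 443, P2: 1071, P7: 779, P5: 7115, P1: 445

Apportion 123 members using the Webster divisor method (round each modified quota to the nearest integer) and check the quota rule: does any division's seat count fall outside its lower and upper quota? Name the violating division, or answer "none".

P5

Standard quotas: P4 6.674, P6 14.842, P3 4.563, P2 11.031, P7 8.024, P5 73.283, P1 4.583.
Webster allocation: P4 7, P6 15, P3 5, P2 11, P7 8, P5 72, P1 5.
P5 has quota 73.283 (lower 73, upper 74) but receives 72 — outside the quota interval.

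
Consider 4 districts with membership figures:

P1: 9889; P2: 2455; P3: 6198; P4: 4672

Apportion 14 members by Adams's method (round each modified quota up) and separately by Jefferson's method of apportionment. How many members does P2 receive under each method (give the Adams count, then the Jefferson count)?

Adams: P1 5, P2 2, P3 4, P4 3.
Jefferson: P1 6, P2 1, P3 4, P4 3.
P2 gets 2 under Adams and 1 under Jefferson.

2 and 1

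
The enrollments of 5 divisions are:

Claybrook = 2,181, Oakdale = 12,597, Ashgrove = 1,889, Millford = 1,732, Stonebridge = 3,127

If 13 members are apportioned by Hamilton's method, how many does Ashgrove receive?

1

Total 21526; standard divisor 21526/13 ≈ 1655.846.
Standard quotas: Claybrook 1.3172, Oakdale 7.6076, Ashgrove 1.1408, Millford 1.0460, Stonebridge 1.8885.
Lower quotas: Claybrook 1, Oakdale 7, Ashgrove 1, Millford 1, Stonebridge 1 (sum 11, leaving 2 seats).
Remainders in descending order: Stonebridge 0.8885, Oakdale 0.6076, Claybrook 0.3172, Ashgrove 0.1408, Millford 0.0460.
Largest remainders: Stonebridge, Oakdale receive the extra seats.
Ashgrove receives 1.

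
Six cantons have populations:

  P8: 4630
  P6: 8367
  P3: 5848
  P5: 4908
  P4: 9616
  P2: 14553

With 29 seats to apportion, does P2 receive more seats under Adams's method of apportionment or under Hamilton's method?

Hamilton

Adams: P8 3, P6 5, P3 4, P5 3, P4 6, P2 8.
Hamilton: P8 3, P6 5, P3 3, P5 3, P4 6, P2 9.
P2 gets 8 under Adams and 9 under Hamilton.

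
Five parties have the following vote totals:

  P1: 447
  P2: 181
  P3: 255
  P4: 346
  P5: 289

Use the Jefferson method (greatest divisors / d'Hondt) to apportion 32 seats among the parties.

Standard divisor 1518/32 ≈ 47.438; standard quotas: P1 9.423, P2 3.816, P3 5.375, P4 7.294, P5 6.092.
Rounding down gives 9, 3, 5, 7, 6 = 30 seats, so the divisor must be adjusted.
With modified divisor 44: modified quotas P1 10.159, P2 4.114, P3 5.795, P4 7.864, P5 6.568.
Rounding down: P1 10, P2 4, P3 5, P4 7, P5 6 (total 32).

P1: 10, P2: 4, P3: 5, P4: 7, P5: 6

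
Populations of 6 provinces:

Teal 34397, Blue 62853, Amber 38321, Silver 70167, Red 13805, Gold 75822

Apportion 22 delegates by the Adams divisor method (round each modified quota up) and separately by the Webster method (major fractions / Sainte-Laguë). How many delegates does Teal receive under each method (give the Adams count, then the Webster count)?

3 and 2

Adams: Teal 3, Blue 5, Amber 3, Silver 5, Red 1, Gold 5.
Webster: Teal 2, Blue 5, Amber 3, Silver 5, Red 1, Gold 6.
Teal gets 3 under Adams and 2 under Webster.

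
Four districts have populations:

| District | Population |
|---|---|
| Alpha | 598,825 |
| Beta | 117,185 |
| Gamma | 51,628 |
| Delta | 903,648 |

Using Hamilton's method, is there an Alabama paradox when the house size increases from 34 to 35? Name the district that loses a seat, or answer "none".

At 34 seats: Alpha 12, Beta 3, Gamma 1, Delta 18.
At 35 seats: Alpha 13, Beta 2, Gamma 1, Delta 19.
Beta drops from 3 to 2.

Beta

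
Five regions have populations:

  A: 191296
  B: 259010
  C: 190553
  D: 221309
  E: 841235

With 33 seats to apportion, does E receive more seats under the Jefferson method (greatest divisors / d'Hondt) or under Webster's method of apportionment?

Jefferson

Jefferson: A 4, B 5, C 3, D 4, E 17.
Webster: A 4, B 5, C 4, D 4, E 16.
E gets 17 under Jefferson and 16 under Webster.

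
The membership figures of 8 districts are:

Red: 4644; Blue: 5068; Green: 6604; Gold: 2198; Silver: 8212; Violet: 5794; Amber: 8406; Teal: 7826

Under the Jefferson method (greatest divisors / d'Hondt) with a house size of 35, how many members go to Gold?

1

Standard divisor 48752/35 ≈ 1392.914; standard quotas: Red 3.334, Blue 3.638, Green 4.741, Gold 1.578, Silver 5.896, Violet 4.160, Amber 6.035, Teal 5.618.
Rounding down gives 3, 3, 4, 1, 5, 4, 6, 5 = 31 seats, so the divisor must be adjusted.
With modified divisor 1230: modified quotas Red 3.776, Blue 4.120, Green 5.369, Gold 1.787, Silver 6.676, Violet 4.711, Amber 6.834, Teal 6.363.
Rounding down: Red 3, Blue 4, Green 5, Gold 1, Silver 6, Violet 4, Amber 6, Teal 6 (total 35).
Gold receives 1.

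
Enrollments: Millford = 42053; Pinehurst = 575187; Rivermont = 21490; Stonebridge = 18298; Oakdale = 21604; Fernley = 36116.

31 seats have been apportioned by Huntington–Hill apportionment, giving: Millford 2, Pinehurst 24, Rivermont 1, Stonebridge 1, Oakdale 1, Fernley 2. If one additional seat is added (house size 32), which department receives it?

Pinehurst

Priority for the next seat is population ÷ (√(s·(s+1))).
Priorities: Millford 17168.065, Pinehurst 23481.911, Rivermont 15195.725, Stonebridge 12938.640, Oakdale 15276.335, Fernley 14744.295.
Highest priority: Pinehurst.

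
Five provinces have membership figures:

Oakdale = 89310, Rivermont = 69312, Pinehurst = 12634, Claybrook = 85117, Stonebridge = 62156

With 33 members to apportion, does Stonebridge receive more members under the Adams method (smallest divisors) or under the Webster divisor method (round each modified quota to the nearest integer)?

Webster

Adams: Oakdale 9, Rivermont 7, Pinehurst 2, Claybrook 9, Stonebridge 6.
Webster: Oakdale 9, Rivermont 7, Pinehurst 1, Claybrook 9, Stonebridge 7.
Stonebridge gets 6 under Adams and 7 under Webster.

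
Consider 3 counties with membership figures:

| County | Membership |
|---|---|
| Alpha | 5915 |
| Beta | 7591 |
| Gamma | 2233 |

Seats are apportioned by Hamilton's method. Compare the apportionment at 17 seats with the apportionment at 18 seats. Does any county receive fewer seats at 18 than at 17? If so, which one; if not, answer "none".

At 17 seats: Alpha 6, Beta 8, Gamma 3.
At 18 seats: Alpha 7, Beta 9, Gamma 2.
Gamma drops from 3 to 2.

Gamma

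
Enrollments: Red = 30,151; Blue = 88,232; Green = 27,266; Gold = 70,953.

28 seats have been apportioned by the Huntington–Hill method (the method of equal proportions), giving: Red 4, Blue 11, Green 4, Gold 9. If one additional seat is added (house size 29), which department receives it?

Priority for the next seat is population ÷ (√(s·(s+1))).
Priorities: Red 6741.969, Blue 7679.610, Green 6096.863, Gold 7479.103.
Highest priority: Blue.

Blue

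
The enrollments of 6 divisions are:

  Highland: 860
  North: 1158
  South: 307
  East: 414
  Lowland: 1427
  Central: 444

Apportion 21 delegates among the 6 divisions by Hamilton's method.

Highland=4, North=5, South=1, East=2, Lowland=7, Central=2

Standard divisor: 4610 ÷ 21 ≈ 219.524.
Standard quotas: Highland 3.918, North 5.275, South 1.398, East 1.886, Lowland 6.500, Central 2.023.
Lower quotas: Highland 3, North 5, South 1, East 1, Lowland 6, Central 2 (sum 18, leaving 3 seats).
Remainders in descending order: Highland 0.918, East 0.886, Lowland 0.500, South 0.398, North 0.275, Central 0.023.
Largest remainders: Highland, East, Lowland receive the extra seats.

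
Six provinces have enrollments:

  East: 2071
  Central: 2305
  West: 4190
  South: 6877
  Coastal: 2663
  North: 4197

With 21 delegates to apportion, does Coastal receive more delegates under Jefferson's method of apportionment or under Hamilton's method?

Hamilton

Jefferson: East 2, Central 2, West 4, South 7, Coastal 2, North 4.
Hamilton: East 2, Central 2, West 4, South 6, Coastal 3, North 4.
Coastal gets 2 under Jefferson and 3 under Hamilton.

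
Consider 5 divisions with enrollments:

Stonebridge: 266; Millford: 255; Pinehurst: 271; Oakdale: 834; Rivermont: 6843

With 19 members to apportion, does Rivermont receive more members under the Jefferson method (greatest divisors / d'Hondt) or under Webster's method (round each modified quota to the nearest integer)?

Jefferson

Jefferson: Stonebridge 0, Millford 0, Pinehurst 0, Oakdale 2, Rivermont 17.
Webster: Stonebridge 1, Millford 1, Pinehurst 1, Oakdale 2, Rivermont 14.
Rivermont gets 17 under Jefferson and 14 under Webster.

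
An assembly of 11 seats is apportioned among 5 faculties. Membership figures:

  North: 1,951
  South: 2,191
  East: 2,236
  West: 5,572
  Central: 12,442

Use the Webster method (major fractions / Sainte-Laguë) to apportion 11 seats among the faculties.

North 1, South 1, East 1, West 2, Central 6

Standard divisor 24392/11 ≈ 2217.455; standard quotas: North 0.880, South 0.988, East 1.008, West 2.513, Central 5.611.
Rounding to the nearest integer gives 1, 1, 1, 3, 6 = 12 seats, so the divisor must be adjusted.
With modified divisor 2250: modified quotas North 0.867, South 0.974, East 0.994, West 2.476, Central 5.530.
Rounding to the nearest integer: North 1, South 1, East 1, West 2, Central 6 (total 11).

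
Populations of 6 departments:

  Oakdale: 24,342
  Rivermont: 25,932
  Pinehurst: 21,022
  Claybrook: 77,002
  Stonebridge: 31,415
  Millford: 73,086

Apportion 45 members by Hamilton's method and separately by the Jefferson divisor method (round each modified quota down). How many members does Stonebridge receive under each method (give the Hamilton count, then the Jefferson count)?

Hamilton: Oakdale 4, Rivermont 5, Pinehurst 4, Claybrook 14, Stonebridge 5, Millford 13.
Jefferson: Oakdale 4, Rivermont 4, Pinehurst 4, Claybrook 14, Stonebridge 6, Millford 13.
Stonebridge gets 5 under Hamilton and 6 under Jefferson.

5 and 6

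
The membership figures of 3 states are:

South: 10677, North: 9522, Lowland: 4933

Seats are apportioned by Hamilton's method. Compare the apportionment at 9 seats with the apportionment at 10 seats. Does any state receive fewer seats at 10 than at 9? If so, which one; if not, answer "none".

At 9 seats: South 4, North 3, Lowland 2.
At 10 seats: South 4, North 4, Lowland 2.
No state's allocation decreased.

none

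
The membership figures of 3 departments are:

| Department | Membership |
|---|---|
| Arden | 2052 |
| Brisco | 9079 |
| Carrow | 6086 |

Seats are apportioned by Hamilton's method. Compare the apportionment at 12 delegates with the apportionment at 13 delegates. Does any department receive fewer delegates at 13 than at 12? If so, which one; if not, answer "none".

Arden

At 12 seats: Arden 2, Brisco 6, Carrow 4.
At 13 seats: Arden 1, Brisco 7, Carrow 5.
Arden drops from 2 to 1.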